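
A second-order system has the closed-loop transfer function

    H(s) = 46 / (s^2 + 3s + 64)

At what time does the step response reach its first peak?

t_p ≈ 0.3998 s

Comparing s^2 + 3s + 64 to s^2 + 2ζωₙs + ωₙ²: ωₙ = 8 rad/s and ζ = 3/(2·8) = 0.1875.
ζωₙ = 3/2 = 1.5, so ω_d = ωₙ√(1−ζ²) = √(ωₙ² − (ζωₙ)²) = √(64 − 1.5²) = √61.75 ≈ 7.858 rad/s.
t_p = π/ω_d = π/7.858 ≈ 0.3998 s.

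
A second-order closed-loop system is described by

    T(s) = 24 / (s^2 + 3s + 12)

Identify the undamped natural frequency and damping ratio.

ωₙ ≈ 3.464 rad/s, ζ ≈ 0.4330

Compare the denominator to the standard form s^2 + 2ζωₙs + ωₙ².
ωₙ² = 12, so ωₙ = √12 ≈ 3.464 rad/s.
2ζωₙ = 3, so ζ = 3/(2·√12) ≈ 0.4330.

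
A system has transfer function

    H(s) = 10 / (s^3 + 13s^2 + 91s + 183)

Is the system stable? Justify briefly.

The denominator s^3 + 13s^2 + 91s + 183 factors as (s^2 + 10s + 61)(s + 3), giving poles at s = -5 + 6j, -5 - 6j, -3.
Since all poles lie strictly in the left half-plane, the system is stable.

stable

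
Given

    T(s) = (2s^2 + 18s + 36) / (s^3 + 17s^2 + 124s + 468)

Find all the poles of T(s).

s = -4 + 6j, -4 - 6j, -9

The poles are the roots of the denominator s^3 + 17s^2 + 124s + 468 = 0.
Trying s = -9: the polynomial evaluates to 0, so (s + 9) is a factor.
Dividing out leaves s^2 + 8s + 52 = 0.
The quadratic formula then gives s = -4 ± 6j.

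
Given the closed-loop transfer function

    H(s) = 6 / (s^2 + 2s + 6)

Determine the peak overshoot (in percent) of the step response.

Comparing s^2 + 2s + 6 to s^2 + 2ζωₙs + ωₙ²: ωₙ = √6 ≈ 2.449 rad/s and ζ = 2/(2·√6) ≈ 0.4082.
%OS = 100·exp(−πζ/√(1−ζ²)) = 100·exp(−π·0.4082/√(1−0.4082²)) ≈ 24.5%.

%OS ≈ 24.5%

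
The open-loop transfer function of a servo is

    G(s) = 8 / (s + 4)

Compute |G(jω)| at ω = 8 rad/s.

|G(j8)| ≈ 0.8944

Substitute s = j8: numerator = 8, denominator = 4 + j8.
|G(j8)| = |8| / |4 + j8| = 8 / 8.9443 ≈ 0.8944.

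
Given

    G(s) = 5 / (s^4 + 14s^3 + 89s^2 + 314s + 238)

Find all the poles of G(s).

The poles are the roots of the denominator s^4 + 14s^3 + 89s^2 + 314s + 238 = 0.
Trying s = -7: the polynomial evaluates to 0, so (s + 7) is a factor.
Dividing out leaves s^3 + 7s^2 + 40s + 34 = 0.
This factors further as (s^2 + 6s + 34)(s + 1) = 0.

s = -3 ± 5j, -7, -1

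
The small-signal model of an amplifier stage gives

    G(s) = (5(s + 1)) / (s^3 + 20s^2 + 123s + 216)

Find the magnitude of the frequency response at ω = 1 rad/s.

Substitute s = j1: numerator = 5 + j5, denominator = 196 + j122.
|G(j1)| = |5 + j5| / |196 + j122| = 7.0711 / 230.87 ≈ 0.03063.

|G(j1)| ≈ 0.03063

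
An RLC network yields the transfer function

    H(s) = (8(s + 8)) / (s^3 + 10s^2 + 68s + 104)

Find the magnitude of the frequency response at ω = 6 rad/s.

Substitute s = j6: numerator = 64 + j48, denominator = -256 + j192.
|H(j6)| = |64 + j48| / |-256 + j192| = 80 / 320 = 0.2500.

|H(j6)| = 0.2500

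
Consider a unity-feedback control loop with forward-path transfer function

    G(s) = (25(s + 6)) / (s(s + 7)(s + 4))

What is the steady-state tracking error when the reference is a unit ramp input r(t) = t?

e_ss = 0.1867

G(s) has one pole at the origin.
This is a Type 1 system. Kv = lim_{s→0} s·G(s) = 150/28 = 75/14.
e_ss = 1/Kv = 1/(75/14) = 14/75 ≈ 0.1867.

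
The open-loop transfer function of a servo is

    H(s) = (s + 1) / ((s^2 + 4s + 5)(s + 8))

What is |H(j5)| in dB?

|H(j5)|_dB ≈ -34.4 dB

Substitute s = j5: numerator = 1 + j5, denominator = -260 + j60.
|H(j5)| = |1 + j5| / |-260 + j60| = 5.0990 / 266.83 ≈ 0.01911.
In decibels: 20·log₁₀(0.01911) ≈ -34.4 dB.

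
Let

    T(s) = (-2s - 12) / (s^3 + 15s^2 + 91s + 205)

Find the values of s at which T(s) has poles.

The poles are the roots of the denominator s^3 + 15s^2 + 91s + 205 = 0.
Trying s = -5: the polynomial evaluates to 0, so (s + 5) is a factor.
Dividing out leaves s^2 + 10s + 41 = 0.
The quadratic formula then gives s = -5 ± 4j.

s = -5 + 4j, -5 - 4j, -5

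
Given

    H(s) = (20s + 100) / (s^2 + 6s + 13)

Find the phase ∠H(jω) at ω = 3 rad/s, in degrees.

At s = j3: numerator = 100 + j60, denominator = 4 + j18.
∠H = ∠num − ∠den = 30.964° − (77.471°) = -46.51°.

∠H(j3) ≈ -46.51°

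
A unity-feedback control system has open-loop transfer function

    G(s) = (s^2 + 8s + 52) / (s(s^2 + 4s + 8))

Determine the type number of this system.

Type 1

The denominator has 1 factor of s at the origin (free integrator), so this is a Type 1 system.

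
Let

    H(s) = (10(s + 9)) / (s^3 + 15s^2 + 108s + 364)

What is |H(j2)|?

Substitute s = j2: numerator = 90 + j20, denominator = 304 + j208.
|H(j2)| = |90 + j20| / |304 + j208| = 92.195 / 368.35 ≈ 0.2503.

|H(j2)| ≈ 0.2503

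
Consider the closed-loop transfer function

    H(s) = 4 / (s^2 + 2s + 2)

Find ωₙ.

Compare the denominator to the standard form s^2 + 2ζωₙs + ωₙ².
ωₙ² = 2, so ωₙ = √2 ≈ 1.414 rad/s.

ωₙ ≈ 1.414 rad/s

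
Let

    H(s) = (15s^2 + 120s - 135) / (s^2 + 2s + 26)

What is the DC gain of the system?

H(0) = -135/26 ≈ -5.192

Set s = 0: H(0) = (-135) / (26) = -135/26.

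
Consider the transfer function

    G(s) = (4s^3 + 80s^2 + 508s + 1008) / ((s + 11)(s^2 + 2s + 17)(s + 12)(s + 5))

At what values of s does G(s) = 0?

s = -4, -7, -9

Set the numerator to zero: 4s^3 + 80s^2 + 508s + 1008 = 0, i.e. 4·(s^3 + 20s^2 + 127s + 252) = 0.
Factoring: (s + 4)(s + 7)(s + 9) = 0.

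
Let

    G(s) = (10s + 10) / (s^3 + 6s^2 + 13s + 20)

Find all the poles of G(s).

The poles are the roots of the denominator s^3 + 6s^2 + 13s + 20 = 0.
Trying s = -4: the polynomial evaluates to 0, so (s + 4) is a factor.
Dividing out leaves s^2 + 2s + 5 = 0.
The quadratic formula then gives s = -1 ± 2j.

s = -1 + 2j, -1 - 2j, -4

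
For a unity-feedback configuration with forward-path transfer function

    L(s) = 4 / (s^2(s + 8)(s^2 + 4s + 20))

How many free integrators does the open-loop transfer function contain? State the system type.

The denominator has 2 factors of s at the origin (free integrators), so this is a Type 2 system.

Type 2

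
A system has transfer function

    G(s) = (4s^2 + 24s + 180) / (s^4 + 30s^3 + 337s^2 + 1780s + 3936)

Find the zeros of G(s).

s = -3 ± 6j

Set the numerator to zero: 4s^2 + 24s + 180 = 0, i.e. 4·(s^2 + 6s + 45) = 0.
Factoring: (s^2 + 6s + 45) = 0.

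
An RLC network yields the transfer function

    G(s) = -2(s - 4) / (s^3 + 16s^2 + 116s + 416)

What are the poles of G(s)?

s = -4 ± 6j, -8

The poles are the roots of the denominator s^3 + 16s^2 + 116s + 416 = 0.
Trying s = -8: the polynomial evaluates to 0, so (s + 8) is a factor.
Dividing out leaves s^2 + 8s + 52 = 0.
The quadratic formula then gives s = -4 ± 6j.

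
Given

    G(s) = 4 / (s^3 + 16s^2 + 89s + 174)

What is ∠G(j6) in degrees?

∠G(j6) ≈ -141.7°

At s = j6: numerator = 4, denominator = -402 + j318.
∠G = ∠num − ∠den = 0° − (141.65°) = -141.7°.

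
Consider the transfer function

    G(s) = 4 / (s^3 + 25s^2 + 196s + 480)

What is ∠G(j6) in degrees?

At s = j6: numerator = 4, denominator = -420 + j960.
∠G = ∠num − ∠den = 0° − (113.63°) = -113.6°.

∠G(j6) ≈ -113.6°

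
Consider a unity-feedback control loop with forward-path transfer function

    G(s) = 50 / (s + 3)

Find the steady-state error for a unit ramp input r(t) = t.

G(s) has no poles at the origin.
This is a Type 0 system; Kv = lim_{s→0} s·G(s) = 0, so the steady-state error for a ramp input is infinite.

e_ss = ∞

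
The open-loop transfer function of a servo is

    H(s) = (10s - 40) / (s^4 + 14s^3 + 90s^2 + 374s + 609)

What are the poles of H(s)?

s = -3, -7, -2 ± 5j

The poles are the roots of the denominator s^4 + 14s^3 + 90s^2 + 374s + 609 = 0.
Trying s = -3: the polynomial evaluates to 0, so (s + 3) is a factor.
Dividing out leaves s^3 + 11s^2 + 57s + 203 = 0.
This factors further as (s + 7)(s^2 + 4s + 29) = 0.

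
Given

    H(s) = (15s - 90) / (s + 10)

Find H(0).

Set s = 0: H(0) = (-90) / (10) = -9.

H(0) = -9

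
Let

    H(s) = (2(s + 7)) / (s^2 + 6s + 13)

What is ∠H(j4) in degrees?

∠H(j4) ≈ -67.38°

At s = j4: numerator = 14 + j8, denominator = -3 + j24.
∠H = ∠num − ∠den = 29.745° − (97.125°) = -67.38°.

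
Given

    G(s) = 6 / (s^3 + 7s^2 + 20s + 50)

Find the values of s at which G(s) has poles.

s = -1 + 3j, -1 - 3j, -5

The poles are the roots of the denominator s^3 + 7s^2 + 20s + 50 = 0.
Trying s = -5: the polynomial evaluates to 0, so (s + 5) is a factor.
Dividing out leaves s^2 + 2s + 10 = 0.
The quadratic formula then gives s = -1 ± 3j.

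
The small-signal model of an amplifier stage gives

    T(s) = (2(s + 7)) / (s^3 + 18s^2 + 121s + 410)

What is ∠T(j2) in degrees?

At s = j2: numerator = 14 + j4, denominator = 338 + j234.
∠T = ∠num − ∠den = 15.945° − (34.695°) = -18.75°.

∠T(j2) ≈ -18.75°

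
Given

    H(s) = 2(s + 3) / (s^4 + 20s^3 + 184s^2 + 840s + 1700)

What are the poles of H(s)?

s = -5 + 3j, -5 - 3j, -5 + 5j, -5 - 5j

The poles are the roots of the denominator s^4 + 20s^3 + 184s^2 + 840s + 1700 = 0.
No real roots exist; factor into two real quadratics: (s^2 + 10s + 34)(s^2 + 10s + 50) = 0.
Each quadratic gives a conjugate pair via the quadratic formula.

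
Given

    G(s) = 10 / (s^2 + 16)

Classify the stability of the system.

The denominator s^2 + 16 factors as (s^2 + 16), giving poles at s = 4j, -4j.
Since the simple pole(s) at s = ±4j lie on the jω-axis with none in the right half-plane, the system is marginally stable.

marginally stable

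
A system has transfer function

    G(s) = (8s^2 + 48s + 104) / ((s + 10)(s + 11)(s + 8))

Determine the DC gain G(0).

Set s = 0: G(0) = (104) / (880) = 13/110.

G(0) = 13/110 ≈ 0.1182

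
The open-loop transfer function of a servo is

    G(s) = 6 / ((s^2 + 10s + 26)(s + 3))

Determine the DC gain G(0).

G(0) = 1/13 ≈ 0.07692

At s = 0 each factor (s + a) contributes a and each (s^2 + bs + c) contributes c.
G(0) = 6·1 / ((26) · (3)) = 6/78 = 1/13.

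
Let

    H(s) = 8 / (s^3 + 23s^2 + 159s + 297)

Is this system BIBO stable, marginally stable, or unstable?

stable

The denominator s^3 + 23s^2 + 159s + 297 factors as (s + 3)(s + 9)(s + 11), giving poles at s = -3, -9, -11.
Since all poles lie strictly in the left half-plane, the system is stable.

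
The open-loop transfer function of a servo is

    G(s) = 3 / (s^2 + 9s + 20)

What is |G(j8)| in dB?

Substitute s = j8: numerator = 3, denominator = -44 + j72.
|G(j8)| = |3| / |-44 + j72| = 3 / 84.380 ≈ 0.03555.
In decibels: 20·log₁₀(0.03555) ≈ -29.0 dB.

|G(j8)|_dB ≈ -29.0 dB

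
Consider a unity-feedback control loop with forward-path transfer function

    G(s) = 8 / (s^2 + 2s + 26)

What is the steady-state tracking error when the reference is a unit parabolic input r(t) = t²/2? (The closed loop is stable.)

e_ss = ∞

G(s) has no poles at the origin.
This is a Type 0 system; Ka = lim_{s→0} s^2·G(s) = 0, so the steady-state error for a parabola input is infinite.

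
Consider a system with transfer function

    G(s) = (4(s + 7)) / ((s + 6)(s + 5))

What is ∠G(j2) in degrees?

∠G(j2) ≈ -24.29°

At s = j2: numerator = 28 + j8, denominator = 26 + j22.
∠G = ∠num − ∠den = 15.945° − (40.236°) = -24.29°.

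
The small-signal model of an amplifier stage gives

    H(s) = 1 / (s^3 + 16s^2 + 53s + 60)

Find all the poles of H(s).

The poles are the roots of the denominator s^3 + 16s^2 + 53s + 60 = 0.
Trying s = -12: the polynomial evaluates to 0, so (s + 12) is a factor.
Dividing out leaves s^2 + 4s + 5 = 0.
The quadratic formula then gives s = -2 ± 1j.

s = -2 ± j, -12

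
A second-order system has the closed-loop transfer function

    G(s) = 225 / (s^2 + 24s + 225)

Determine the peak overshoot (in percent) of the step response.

Comparing s^2 + 24s + 225 to s^2 + 2ζωₙs + ωₙ²: ωₙ = 15 rad/s and ζ = 24/(2·15) = 0.8.
%OS = 100·exp(−πζ/√(1−ζ²)) = 100·exp(−π·0.8/√(1−0.8²)) ≈ 1.52%.

%OS ≈ 1.52%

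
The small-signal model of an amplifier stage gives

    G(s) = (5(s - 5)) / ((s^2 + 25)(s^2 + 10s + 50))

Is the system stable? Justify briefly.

The poles can be read from the denominator factors: s = 5j, -5j, -5 + 5j, -5 - 5j.
Since the simple pole(s) at s = ±5j lie on the jω-axis with none in the right half-plane, the system is marginally stable.

marginally stable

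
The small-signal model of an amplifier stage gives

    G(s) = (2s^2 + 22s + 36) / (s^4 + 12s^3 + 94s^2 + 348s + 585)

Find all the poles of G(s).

s = -3 + 6j, -3 - 6j, -3 + 2j, -3 - 2j

The poles are the roots of the denominator s^4 + 12s^3 + 94s^2 + 348s + 585 = 0.
No real roots exist; factor into two real quadratics: (s^2 + 6s + 45)(s^2 + 6s + 13) = 0.
Each quadratic gives a conjugate pair via the quadratic formula.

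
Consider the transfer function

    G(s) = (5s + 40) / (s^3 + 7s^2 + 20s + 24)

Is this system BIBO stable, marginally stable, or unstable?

The denominator s^3 + 7s^2 + 20s + 24 factors as (s^2 + 4s + 8)(s + 3), giving poles at s = -2 + 2j, -2 - 2j, -3.
Since all poles lie strictly in the left half-plane, the system is stable.

stable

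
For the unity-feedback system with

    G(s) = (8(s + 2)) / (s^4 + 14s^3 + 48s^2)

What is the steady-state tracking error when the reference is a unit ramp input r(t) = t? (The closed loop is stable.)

e_ss = 0

G(s) has 2 poles at the origin.
This is a Type 2 system; for a ramp input the steady-state error is zero.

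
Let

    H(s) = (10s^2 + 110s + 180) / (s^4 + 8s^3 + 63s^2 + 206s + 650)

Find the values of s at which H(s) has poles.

The poles are the roots of the denominator s^4 + 8s^3 + 63s^2 + 206s + 650 = 0.
No real roots exist; factor into two real quadratics: (s^2 + 6s + 25)(s^2 + 2s + 26) = 0.
Each quadratic gives a conjugate pair via the quadratic formula.

s = -3 ± 4j, -1 ± 5j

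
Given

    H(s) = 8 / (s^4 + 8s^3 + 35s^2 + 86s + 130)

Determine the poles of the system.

s = -3 + 2j, -3 - 2j, -1 + 3j, -1 - 3j

The poles are the roots of the denominator s^4 + 8s^3 + 35s^2 + 86s + 130 = 0.
No real roots exist; factor into two real quadratics: (s^2 + 6s + 13)(s^2 + 2s + 10) = 0.
Each quadratic gives a conjugate pair via the quadratic formula.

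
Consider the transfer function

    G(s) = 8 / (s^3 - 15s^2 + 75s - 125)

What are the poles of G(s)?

The poles are the roots of the denominator s^3 - 15s^2 + 75s - 125 = 0.
Trying s = 5: the polynomial evaluates to 0, so (s - 5) is a factor.
Dividing out leaves s^2 - 10s + 25 = 0.
Factoring the quadratic: (s - 5)^2 = 0.

s = 5, 5, 5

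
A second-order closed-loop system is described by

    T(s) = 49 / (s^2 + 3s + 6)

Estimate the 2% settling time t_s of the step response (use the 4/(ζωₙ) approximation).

t_s ≈ 2.667 s

Comparing s^2 + 3s + 6 to s^2 + 2ζωₙs + ωₙ²: ωₙ = √6 ≈ 2.449 rad/s and ζ = 3/(2·√6) ≈ 0.6124.
ζωₙ = 3/2 = 1.5, so t_s ≈ 4/(ζωₙ) = 4/1.5 ≈ 2.667 s.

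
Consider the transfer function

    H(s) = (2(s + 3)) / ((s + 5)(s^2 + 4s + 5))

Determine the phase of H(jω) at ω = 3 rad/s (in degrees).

At s = j3: numerator = 6 + j6, denominator = -56 + j48.
∠H = ∠num − ∠den = 45° − (139.40°) = -94.40°.

∠H(j3) ≈ -94.40°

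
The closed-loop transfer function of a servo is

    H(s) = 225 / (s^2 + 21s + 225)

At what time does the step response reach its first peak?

t_p ≈ 0.2933 s

Comparing s^2 + 21s + 225 to s^2 + 2ζωₙs + ωₙ²: ωₙ = 15 rad/s and ζ = 21/(2·15) = 0.7.
ζωₙ = 21/2 = 10.5, so ω_d = ωₙ√(1−ζ²) = √(ωₙ² − (ζωₙ)²) = √(225 − 10.5²) = √114.75 ≈ 10.71 rad/s.
t_p = π/ω_d = π/10.71 ≈ 0.2933 s.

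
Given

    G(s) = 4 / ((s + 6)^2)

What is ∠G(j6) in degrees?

At s = j6: numerator = 4, denominator = j72.
∠G = ∠num − ∠den = 0° − (90°) = -90°.

∠G(j6) ≈ -90°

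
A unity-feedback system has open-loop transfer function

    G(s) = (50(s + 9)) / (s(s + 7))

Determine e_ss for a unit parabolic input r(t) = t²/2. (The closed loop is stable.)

G(s) has one pole at the origin.
This is a Type 1 system; Ka = lim_{s→0} s^2·G(s) = 0, so the steady-state error for a parabola input is infinite.

e_ss = ∞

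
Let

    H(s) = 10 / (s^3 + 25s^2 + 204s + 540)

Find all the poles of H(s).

The poles are the roots of the denominator s^3 + 25s^2 + 204s + 540 = 0.
Trying s = -6: the polynomial evaluates to 0, so (s + 6) is a factor.
Dividing out leaves s^2 + 19s + 90 = 0.
Factoring the quadratic: (s + 10)(s + 9) = 0.

s = -6, -10, -9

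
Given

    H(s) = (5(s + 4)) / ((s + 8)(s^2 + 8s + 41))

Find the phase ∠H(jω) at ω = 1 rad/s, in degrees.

At s = j1: numerator = 20 + j5, denominator = 312 + j104.
∠H = ∠num − ∠den = 14.036° − (18.435°) = -4.399°.

∠H(j1) ≈ -4.399°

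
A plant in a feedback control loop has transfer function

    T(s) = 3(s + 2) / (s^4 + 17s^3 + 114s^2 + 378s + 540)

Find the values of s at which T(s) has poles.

s = -3 ± 3j, -6, -5

The poles are the roots of the denominator s^4 + 17s^3 + 114s^2 + 378s + 540 = 0.
Trying s = -6: the polynomial evaluates to 0, so (s + 6) is a factor.
Dividing out leaves s^3 + 11s^2 + 48s + 90 = 0.
This factors further as (s^2 + 6s + 18)(s + 5) = 0.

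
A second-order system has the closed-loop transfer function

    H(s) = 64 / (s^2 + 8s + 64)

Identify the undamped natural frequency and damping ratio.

ωₙ = 8 rad/s, ζ = 0.5

Compare the denominator to the standard form s^2 + 2ζωₙs + ωₙ².
ωₙ² = 64, so ωₙ = 8 rad/s.
2ζωₙ = 8, so ζ = 8/(2·8) = 0.5.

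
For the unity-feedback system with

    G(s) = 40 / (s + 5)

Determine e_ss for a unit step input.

G(s) has no poles at the origin.
This is a Type 0 system. Kp = lim_{s→0} G(s) = 40/5 = 8.
e_ss = 1/(1 + Kp) = 1/(1 + 8) = 1/9 ≈ 0.1111.

e_ss = 0.1111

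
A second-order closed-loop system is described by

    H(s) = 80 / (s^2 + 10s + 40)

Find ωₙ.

ωₙ ≈ 6.325 rad/s

Compare the denominator to the standard form s^2 + 2ζωₙs + ωₙ².
ωₙ² = 40, so ωₙ = √40 ≈ 6.325 rad/s.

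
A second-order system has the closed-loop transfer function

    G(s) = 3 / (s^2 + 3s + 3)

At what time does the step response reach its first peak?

Comparing s^2 + 3s + 3 to s^2 + 2ζωₙs + ωₙ²: ωₙ = √3 ≈ 1.732 rad/s and ζ = 3/(2·√3) ≈ 0.8660.
ζωₙ = 3/2 = 1.5, so ω_d = ωₙ√(1−ζ²) = √(ωₙ² − (ζωₙ)²) = √(3 − 1.5²) = √0.75 ≈ 0.8660 rad/s.
t_p = π/ω_d = π/0.8660 ≈ 3.628 s.

t_p ≈ 3.628 s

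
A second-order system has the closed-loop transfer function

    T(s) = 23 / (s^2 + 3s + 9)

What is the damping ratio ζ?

Compare the denominator to the standard form s^2 + 2ζωₙs + ωₙ².
ωₙ² = 9, so ωₙ = 3 rad/s.
2ζωₙ = 3, so ζ = 3/(2·3) = 0.5.

ζ = 0.5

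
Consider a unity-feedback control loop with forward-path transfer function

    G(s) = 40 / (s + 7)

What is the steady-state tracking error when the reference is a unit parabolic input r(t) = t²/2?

G(s) has no poles at the origin.
This is a Type 0 system; Ka = lim_{s→0} s^2·G(s) = 0, so the steady-state error for a parabola input is infinite.

e_ss = ∞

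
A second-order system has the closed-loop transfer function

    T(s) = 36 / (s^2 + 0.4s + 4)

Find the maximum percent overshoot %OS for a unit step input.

Comparing s^2 + 0.4s + 4 to s^2 + 2ζωₙs + ωₙ²: ωₙ = 2 rad/s and ζ = 0.4/(2·2) = 0.1.
%OS = 100·exp(−πζ/√(1−ζ²)) = 100·exp(−π·0.1/√(1−0.1²)) ≈ 72.9%.

%OS ≈ 72.9%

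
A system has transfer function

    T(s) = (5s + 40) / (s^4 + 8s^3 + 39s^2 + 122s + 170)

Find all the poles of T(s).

The poles are the roots of the denominator s^4 + 8s^3 + 39s^2 + 122s + 170 = 0.
No real roots exist; factor into two real quadratics: (s^2 + 2s + 17)(s^2 + 6s + 10) = 0.
Each quadratic gives a conjugate pair via the quadratic formula.

s = -1 ± 4j, -3 ± j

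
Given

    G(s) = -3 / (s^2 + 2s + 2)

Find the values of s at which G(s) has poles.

s = -1 + j, -1 - j

The poles are the roots of the denominator s^2 + 2s + 2 = 0.
Using the quadratic formula: s = (-2 ± √(-4))/2 = -1 ± 1j.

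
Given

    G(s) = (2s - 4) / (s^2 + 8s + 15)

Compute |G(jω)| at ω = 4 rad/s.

Substitute s = j4: numerator = -4 + j8, denominator = -1 + j32.
|G(j4)| = |-4 + j8| / |-1 + j32| = 8.9443 / 32.016 ≈ 0.2794.

|G(j4)| ≈ 0.2794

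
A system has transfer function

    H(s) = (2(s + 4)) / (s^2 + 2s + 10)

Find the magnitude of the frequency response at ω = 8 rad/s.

Substitute s = j8: numerator = 8 + j16, denominator = -54 + j16.
|H(j8)| = |8 + j16| / |-54 + j16| = 17.889 / 56.321 ≈ 0.3176.

|H(j8)| ≈ 0.3176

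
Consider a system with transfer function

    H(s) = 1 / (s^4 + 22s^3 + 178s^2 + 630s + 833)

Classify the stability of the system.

The denominator s^4 + 22s^3 + 178s^2 + 630s + 833 factors as (s + 7)^2(s^2 + 8s + 17), giving poles at s = -7, -4 + j, -4 - j, -7.
Since all poles lie strictly in the left half-plane, the system is stable.

stable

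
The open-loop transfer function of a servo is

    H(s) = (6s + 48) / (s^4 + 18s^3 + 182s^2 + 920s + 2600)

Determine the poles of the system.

s = -5 + 5j, -5 - 5j, -4 + 6j, -4 - 6j

The poles are the roots of the denominator s^4 + 18s^3 + 182s^2 + 920s + 2600 = 0.
No real roots exist; factor into two real quadratics: (s^2 + 10s + 50)(s^2 + 8s + 52) = 0.
Each quadratic gives a conjugate pair via the quadratic formula.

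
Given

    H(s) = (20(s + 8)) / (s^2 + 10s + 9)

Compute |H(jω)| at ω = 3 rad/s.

Substitute s = j3: numerator = 160 + j60, denominator = j30.
|H(j3)| = |160 + j60| / |j30| = 170.88 / 30 ≈ 5.696.

|H(j3)| ≈ 5.696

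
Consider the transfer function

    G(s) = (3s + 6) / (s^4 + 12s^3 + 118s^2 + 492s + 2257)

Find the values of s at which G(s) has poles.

s = -1 + 6j, -1 - 6j, -5 + 6j, -5 - 6j

The poles are the roots of the denominator s^4 + 12s^3 + 118s^2 + 492s + 2257 = 0.
No real roots exist; factor into two real quadratics: (s^2 + 2s + 37)(s^2 + 10s + 61) = 0.
Each quadratic gives a conjugate pair via the quadratic formula.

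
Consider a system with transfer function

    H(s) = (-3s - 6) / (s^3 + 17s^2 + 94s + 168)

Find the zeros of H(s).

s = -2

Set the numerator to zero: -3s - 6 = 0, i.e. -3·(s + 2) = 0.
So s = -2.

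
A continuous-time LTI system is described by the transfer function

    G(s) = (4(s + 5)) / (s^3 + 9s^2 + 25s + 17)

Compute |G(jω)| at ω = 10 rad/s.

|G(j10)| ≈ 0.03860

Substitute s = j10: numerator = 20 + j40, denominator = -883 - j750.
|G(j10)| = |20 + j40| / |-883 - j750| = 44.721 / 1158.5 ≈ 0.03860.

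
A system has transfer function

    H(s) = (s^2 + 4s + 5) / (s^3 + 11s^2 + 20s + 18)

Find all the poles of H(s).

s = -1 ± j, -9

The poles are the roots of the denominator s^3 + 11s^2 + 20s + 18 = 0.
Trying s = -9: the polynomial evaluates to 0, so (s + 9) is a factor.
Dividing out leaves s^2 + 2s + 2 = 0.
The quadratic formula then gives s = -1 ± 1j.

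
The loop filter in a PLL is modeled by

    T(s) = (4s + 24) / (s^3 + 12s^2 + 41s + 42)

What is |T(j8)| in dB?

|T(j8)|_dB ≈ -25.4 dB

Substitute s = j8: numerator = 24 + j32, denominator = -726 - j184.
|T(j8)| = |24 + j32| / |-726 - j184| = 40 / 748.95 ≈ 0.05341.
In decibels: 20·log₁₀(0.05341) ≈ -25.4 dB.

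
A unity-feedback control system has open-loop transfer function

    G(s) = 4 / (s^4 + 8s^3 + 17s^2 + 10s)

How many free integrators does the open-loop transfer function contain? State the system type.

Factor s from the denominator: s^4 + 8s^3 + 17s^2 + 10s = s·(s^3 + 8s^2 + 17s + 10).
There is 1 pole at the origin, so the system is Type 1.

Type 1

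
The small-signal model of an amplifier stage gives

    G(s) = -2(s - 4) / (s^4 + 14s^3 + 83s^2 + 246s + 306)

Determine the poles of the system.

The poles are the roots of the denominator s^4 + 14s^3 + 83s^2 + 246s + 306 = 0.
No real roots exist; factor into two real quadratics: (s^2 + 8s + 17)(s^2 + 6s + 18) = 0.
Each quadratic gives a conjugate pair via the quadratic formula.

s = -4 ± j, -3 ± 3j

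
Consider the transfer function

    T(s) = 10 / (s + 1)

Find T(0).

Set s = 0: T(0) = (10) / (1) = 10.

T(0) = 10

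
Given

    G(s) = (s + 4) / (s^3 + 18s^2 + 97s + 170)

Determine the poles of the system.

The poles are the roots of the denominator s^3 + 18s^2 + 97s + 170 = 0.
Trying s = -10: the polynomial evaluates to 0, so (s + 10) is a factor.
Dividing out leaves s^2 + 8s + 17 = 0.
The quadratic formula then gives s = -4 ± 1j.

s = -10, -4 ± j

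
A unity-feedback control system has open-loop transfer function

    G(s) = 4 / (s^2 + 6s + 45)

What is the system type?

The denominator has no factor of s at the origin — no free integrator — so this is a Type 0 system.

Type 0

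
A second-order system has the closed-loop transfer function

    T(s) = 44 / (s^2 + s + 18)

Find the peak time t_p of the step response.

Comparing s^2 + s + 18 to s^2 + 2ζωₙs + ωₙ²: ωₙ = √18 ≈ 4.243 rad/s and ζ = 1/(2·√18) ≈ 0.1179.
ζωₙ = 1/2 = 0.5, so ω_d = ωₙ√(1−ζ²) = √(ωₙ² − (ζωₙ)²) = √(18 − 0.5²) = √17.75 ≈ 4.213 rad/s.
t_p = π/ω_d = π/4.213 ≈ 0.7457 s.

t_p ≈ 0.7457 s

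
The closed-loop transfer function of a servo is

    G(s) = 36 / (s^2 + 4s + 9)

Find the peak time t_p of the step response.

Comparing s^2 + 4s + 9 to s^2 + 2ζωₙs + ωₙ²: ωₙ = 3 rad/s and ζ = 4/(2·3) ≈ 0.6667.
ζωₙ = 4/2 = 2, so ω_d = ωₙ√(1−ζ²) = √(ωₙ² − (ζωₙ)²) = √(9 − 2²) = √5 ≈ 2.236 rad/s.
t_p = π/ω_d = π/2.236 ≈ 1.405 s.

t_p ≈ 1.405 s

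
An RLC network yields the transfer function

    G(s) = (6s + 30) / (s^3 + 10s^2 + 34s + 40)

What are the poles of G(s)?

The poles are the roots of the denominator s^3 + 10s^2 + 34s + 40 = 0.
Trying s = -4: the polynomial evaluates to 0, so (s + 4) is a factor.
Dividing out leaves s^2 + 6s + 10 = 0.
The quadratic formula then gives s = -3 ± 1j.

s = -3 ± j, -4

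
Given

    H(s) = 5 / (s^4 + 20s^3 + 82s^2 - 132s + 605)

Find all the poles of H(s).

The poles are the roots of the denominator s^4 + 20s^3 + 82s^2 - 132s + 605 = 0.
Trying s = -11: the polynomial evaluates to 0, so (s + 11) is a factor.
Dividing out leaves s^3 + 9s^2 - 17s + 55 = 0.
This factors further as (s^2 - 2s + 5)(s + 11) = 0.

s = 1 + 2j, 1 - 2j, -11, -11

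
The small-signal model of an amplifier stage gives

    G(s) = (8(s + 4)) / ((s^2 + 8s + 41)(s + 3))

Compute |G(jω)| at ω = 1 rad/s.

Substitute s = j1: numerator = 32 + j8, denominator = 112 + j64.
|G(j1)| = |32 + j8| / |112 + j64| = 32.985 / 129.00 ≈ 0.2557.

|G(j1)| ≈ 0.2557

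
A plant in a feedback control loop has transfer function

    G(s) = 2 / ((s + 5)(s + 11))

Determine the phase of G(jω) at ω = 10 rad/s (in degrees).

At s = j10: numerator = 2, denominator = -45 + j160.
∠G = ∠num − ∠den = 0° − (105.71°) = -105.7°.

∠G(j10) ≈ -105.7°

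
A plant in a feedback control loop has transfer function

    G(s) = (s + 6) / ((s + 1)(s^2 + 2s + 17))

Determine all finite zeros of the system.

s = -6

Set the numerator to zero: s + 6 = 0.
So s = -6.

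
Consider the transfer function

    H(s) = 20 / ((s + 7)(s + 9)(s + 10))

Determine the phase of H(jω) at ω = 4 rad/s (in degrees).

∠H(j4) ≈ -75.51°

At s = j4: numerator = 20, denominator = 214 + j828.
∠H = ∠num − ∠den = 0° − (75.509°) = -75.51°.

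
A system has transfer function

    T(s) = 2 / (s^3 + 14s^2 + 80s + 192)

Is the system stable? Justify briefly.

stable

The denominator s^3 + 14s^2 + 80s + 192 factors as (s^2 + 8s + 32)(s + 6), giving poles at s = -4 ± 4j, -6.
Since all poles lie strictly in the left half-plane, the system is stable.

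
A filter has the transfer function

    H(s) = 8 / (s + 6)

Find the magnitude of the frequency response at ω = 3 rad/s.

Substitute s = j3: numerator = 8, denominator = 6 + j3.
|H(j3)| = |8| / |6 + j3| = 8 / 6.7082 ≈ 1.193.

|H(j3)| ≈ 1.193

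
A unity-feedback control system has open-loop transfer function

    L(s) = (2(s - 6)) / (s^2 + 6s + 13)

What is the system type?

Type 0

The denominator has no factor of s at the origin — no free integrator — so this is a Type 0 system.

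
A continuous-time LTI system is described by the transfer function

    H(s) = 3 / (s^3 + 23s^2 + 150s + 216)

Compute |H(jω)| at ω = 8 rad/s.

|H(j8)| ≈ 0.002095

Substitute s = j8: numerator = 3, denominator = -1256 + j688.
|H(j8)| = |3| / |-1256 + j688| = 3 / 1432.1 ≈ 0.002095.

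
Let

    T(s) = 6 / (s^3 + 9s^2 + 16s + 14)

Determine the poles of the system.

The poles are the roots of the denominator s^3 + 9s^2 + 16s + 14 = 0.
Trying s = -7: the polynomial evaluates to 0, so (s + 7) is a factor.
Dividing out leaves s^2 + 2s + 2 = 0.
The quadratic formula then gives s = -1 ± 1j.

s = -1 ± j, -7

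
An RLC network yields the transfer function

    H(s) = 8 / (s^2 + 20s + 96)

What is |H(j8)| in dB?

Substitute s = j8: numerator = 8, denominator = 32 + j160.
|H(j8)| = |8| / |32 + j160| = 8 / 163.17 ≈ 0.04903.
In decibels: 20·log₁₀(0.04903) ≈ -26.2 dB.

|H(j8)|_dB ≈ -26.2 dB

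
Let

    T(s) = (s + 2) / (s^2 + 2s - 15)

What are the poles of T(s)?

The poles are the roots of the denominator s^2 + 2s - 15 = 0.
Factoring: (s - 3)(s + 5) = 0, so s = 3 and s = -5.

s = 3, -5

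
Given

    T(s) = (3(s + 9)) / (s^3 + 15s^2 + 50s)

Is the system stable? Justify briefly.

marginally stable

The denominator s^3 + 15s^2 + 50s factors as s(s + 10)(s + 5), giving poles at s = 0, -10, -5.
Since the simple pole(s) at s = 0 lie on the jω-axis with none in the right half-plane, the system is marginally stable.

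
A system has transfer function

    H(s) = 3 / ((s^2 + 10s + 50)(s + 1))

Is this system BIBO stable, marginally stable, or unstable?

The poles can be read from the denominator factors: s = -5 ± 5j, -1.
Since all poles lie strictly in the left half-plane, the system is stable.

stable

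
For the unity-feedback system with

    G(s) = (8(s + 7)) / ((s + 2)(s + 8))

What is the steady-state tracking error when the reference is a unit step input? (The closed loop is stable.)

G(s) has no poles at the origin.
This is a Type 0 system. Kp = lim_{s→0} G(s) = 56/16 = 7/2.
e_ss = 1/(1 + Kp) = 1/(1 + 7/2) = 2/9 ≈ 0.2222.

e_ss = 0.2222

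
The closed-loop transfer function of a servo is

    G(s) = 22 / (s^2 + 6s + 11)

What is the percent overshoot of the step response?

%OS ≈ 0.128%

Comparing s^2 + 6s + 11 to s^2 + 2ζωₙs + ωₙ²: ωₙ = √11 ≈ 3.317 rad/s and ζ = 6/(2·√11) ≈ 0.9045.
%OS = 100·exp(−πζ/√(1−ζ²)) = 100·exp(−π·0.9045/√(1−0.9045²)) ≈ 0.128%.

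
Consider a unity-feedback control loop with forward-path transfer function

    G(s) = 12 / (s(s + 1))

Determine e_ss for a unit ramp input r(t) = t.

e_ss = 0.08333

G(s) has one pole at the origin.
This is a Type 1 system. Kv = lim_{s→0} s·G(s) = 12/1.
e_ss = 1/Kv = 1/(12) = 1/12 ≈ 0.08333.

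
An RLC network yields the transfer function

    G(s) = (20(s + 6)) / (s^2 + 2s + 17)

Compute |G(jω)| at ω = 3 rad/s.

|G(j3)| ≈ 13.42

Substitute s = j3: numerator = 120 + j60, denominator = 8 + j6.
|G(j3)| = |120 + j60| / |8 + j6| = 134.16 / 10 ≈ 13.42.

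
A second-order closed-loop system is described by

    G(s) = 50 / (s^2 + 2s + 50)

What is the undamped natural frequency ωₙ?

Compare the denominator to the standard form s^2 + 2ζωₙs + ωₙ².
ωₙ² = 50, so ωₙ = √50 ≈ 7.071 rad/s.

ωₙ ≈ 7.071 rad/s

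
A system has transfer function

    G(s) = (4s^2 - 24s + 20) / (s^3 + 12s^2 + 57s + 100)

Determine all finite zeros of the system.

s = 1, 5

Set the numerator to zero: 4s^2 - 24s + 20 = 0, i.e. 4·(s^2 - 6s + 5) = 0.
Factoring: (s - 1)(s - 5) = 0.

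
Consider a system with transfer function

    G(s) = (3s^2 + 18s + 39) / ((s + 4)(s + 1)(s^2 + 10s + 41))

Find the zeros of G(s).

Set the numerator to zero: 3s^2 + 18s + 39 = 0, i.e. 3·(s^2 + 6s + 13) = 0.
Factoring: (s^2 + 6s + 13) = 0.

s = -3 + 2j, -3 - 2j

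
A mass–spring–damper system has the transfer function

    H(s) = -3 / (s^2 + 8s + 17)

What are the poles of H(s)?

s = -4 + j, -4 - j

The poles are the roots of the denominator s^2 + 8s + 17 = 0.
Using the quadratic formula: s = (-8 ± √(-4))/2 = -4 ± 1j.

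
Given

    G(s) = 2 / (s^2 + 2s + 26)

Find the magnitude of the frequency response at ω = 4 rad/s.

Substitute s = j4: numerator = 2, denominator = 10 + j8.
|G(j4)| = |2| / |10 + j8| = 2 / 12.806 ≈ 0.1562.

|G(j4)| ≈ 0.1562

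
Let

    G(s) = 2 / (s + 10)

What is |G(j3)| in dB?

Substitute s = j3: numerator = 2, denominator = 10 + j3.
|G(j3)| = |2| / |10 + j3| = 2 / 10.440 ≈ 0.1916.
In decibels: 20·log₁₀(0.1916) ≈ -14.4 dB.

|G(j3)|_dB ≈ -14.4 dB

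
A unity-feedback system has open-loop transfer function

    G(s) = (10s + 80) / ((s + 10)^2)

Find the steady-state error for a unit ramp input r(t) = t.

e_ss = ∞

G(s) has no poles at the origin.
This is a Type 0 system; Kv = lim_{s→0} s·G(s) = 0, so the steady-state error for a ramp input is infinite.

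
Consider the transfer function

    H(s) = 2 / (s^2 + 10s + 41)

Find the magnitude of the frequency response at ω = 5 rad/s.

|H(j5)| ≈ 0.03810

Substitute s = j5: numerator = 2, denominator = 16 + j50.
|H(j5)| = |2| / |16 + j50| = 2 / 52.498 ≈ 0.03810.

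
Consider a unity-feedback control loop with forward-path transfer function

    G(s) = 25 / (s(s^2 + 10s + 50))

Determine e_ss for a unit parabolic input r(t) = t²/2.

e_ss = ∞

G(s) has one pole at the origin.
This is a Type 1 system; Ka = lim_{s→0} s^2·G(s) = 0, so the steady-state error for a parabola input is infinite.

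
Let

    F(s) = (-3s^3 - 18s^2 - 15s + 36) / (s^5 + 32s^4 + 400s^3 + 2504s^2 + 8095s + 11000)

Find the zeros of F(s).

Set the numerator to zero: -3s^3 - 18s^2 - 15s + 36 = 0, i.e. -3·(s^3 + 6s^2 + 5s - 12) = 0.
Factoring: (s - 1)(s + 4)(s + 3) = 0.

s = 1, -4, -3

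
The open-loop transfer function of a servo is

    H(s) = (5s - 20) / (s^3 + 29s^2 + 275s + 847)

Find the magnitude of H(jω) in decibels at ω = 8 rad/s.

|H(j8)|_dB ≈ -32.9 dB

Substitute s = j8: numerator = -20 + j40, denominator = -1009 + j1688.
|H(j8)| = |-20 + j40| / |-1009 + j1688| = 44.721 / 1966.6 ≈ 0.02274.
In decibels: 20·log₁₀(0.02274) ≈ -32.9 dB.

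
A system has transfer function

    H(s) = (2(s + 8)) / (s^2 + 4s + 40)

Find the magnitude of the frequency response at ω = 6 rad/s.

|H(j6)| ≈ 0.8220

Substitute s = j6: numerator = 16 + j12, denominator = 4 + j24.
|H(j6)| = |16 + j12| / |4 + j24| = 20 / 24.331 ≈ 0.8220.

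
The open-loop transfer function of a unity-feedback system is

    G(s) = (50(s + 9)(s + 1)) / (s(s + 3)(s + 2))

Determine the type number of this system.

The denominator has 1 factor of s at the origin (free integrator), so this is a Type 1 system.

Type 1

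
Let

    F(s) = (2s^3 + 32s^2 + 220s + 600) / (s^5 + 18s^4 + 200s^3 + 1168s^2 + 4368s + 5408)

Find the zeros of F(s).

s = -5 + 5j, -5 - 5j, -6

Set the numerator to zero: 2s^3 + 32s^2 + 220s + 600 = 0, i.e. 2·(s^3 + 16s^2 + 110s + 300) = 0.
Factoring: (s^2 + 10s + 50)(s + 6) = 0.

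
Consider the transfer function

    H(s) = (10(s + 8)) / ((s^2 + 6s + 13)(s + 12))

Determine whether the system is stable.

stable

The poles can be read from the denominator factors: s = -3 + 2j, -3 - 2j, -12.
Since all poles lie strictly in the left half-plane, the system is stable.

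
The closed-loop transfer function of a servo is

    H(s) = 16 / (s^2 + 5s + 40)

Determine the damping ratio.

Compare the denominator to the standard form s^2 + 2ζωₙs + ωₙ².
ωₙ² = 40, so ωₙ = √40 ≈ 6.325 rad/s.
2ζωₙ = 5, so ζ = 5/(2·√40) ≈ 0.3953.
With ζ = 0.3953 the response is underdamped.

ζ ≈ 0.3953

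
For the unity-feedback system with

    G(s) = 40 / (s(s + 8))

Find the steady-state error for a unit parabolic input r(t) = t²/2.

G(s) has one pole at the origin.
This is a Type 1 system; Ka = lim_{s→0} s^2·G(s) = 0, so the steady-state error for a parabola input is infinite.

e_ss = ∞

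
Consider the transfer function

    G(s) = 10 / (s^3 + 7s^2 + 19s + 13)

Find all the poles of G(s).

The poles are the roots of the denominator s^3 + 7s^2 + 19s + 13 = 0.
Trying s = -1: the polynomial evaluates to 0, so (s + 1) is a factor.
Dividing out leaves s^2 + 6s + 13 = 0.
The quadratic formula then gives s = -3 ± 2j.

s = -3 ± 2j, -1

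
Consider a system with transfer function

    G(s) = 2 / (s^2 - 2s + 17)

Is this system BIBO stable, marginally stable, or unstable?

The denominator s^2 - 2s + 17 factors as (s^2 - 2s + 17), giving poles at s = 1 + 4j, 1 - 4j.
Since the pole(s) at s = 1 ± 4j lie in the right half-plane, the system is unstable.

unstable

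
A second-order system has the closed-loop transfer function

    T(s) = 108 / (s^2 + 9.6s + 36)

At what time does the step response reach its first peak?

Comparing s^2 + 9.6s + 36 to s^2 + 2ζωₙs + ωₙ²: ωₙ = 6 rad/s and ζ = 9.6/(2·6) = 0.8.
ζωₙ = 9.6/2 = 4.8, so ω_d = ωₙ√(1−ζ²) = √(ωₙ² − (ζωₙ)²) = √(36 − 4.8²) = √12.96 = 3.600 rad/s.
t_p = π/ω_d = π/3.600 ≈ 0.8727 s.

t_p ≈ 0.8727 s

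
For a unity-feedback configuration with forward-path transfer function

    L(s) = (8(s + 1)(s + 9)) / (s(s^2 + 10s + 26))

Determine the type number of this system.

Type 1

The denominator has 1 factor of s at the origin (free integrator), so this is a Type 1 system.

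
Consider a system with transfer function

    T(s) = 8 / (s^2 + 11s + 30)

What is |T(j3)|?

Substitute s = j3: numerator = 8, denominator = 21 + j33.
|T(j3)| = |8| / |21 + j33| = 8 / 39.115 ≈ 0.2045.

|T(j3)| ≈ 0.2045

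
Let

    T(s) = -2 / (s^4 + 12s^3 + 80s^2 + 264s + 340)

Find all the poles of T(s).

The poles are the roots of the denominator s^4 + 12s^3 + 80s^2 + 264s + 340 = 0.
No real roots exist; factor into two real quadratics: (s^2 + 6s + 34)(s^2 + 6s + 10) = 0.
Each quadratic gives a conjugate pair via the quadratic formula.

s = -3 ± 5j, -3 ± j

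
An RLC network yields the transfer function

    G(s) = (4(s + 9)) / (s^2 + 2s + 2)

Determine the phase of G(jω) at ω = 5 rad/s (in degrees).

At s = j5: numerator = 36 + j20, denominator = -23 + j10.
∠G = ∠num − ∠den = 29.055° − (156.50°) = -127.4°.

∠G(j5) ≈ -127.4°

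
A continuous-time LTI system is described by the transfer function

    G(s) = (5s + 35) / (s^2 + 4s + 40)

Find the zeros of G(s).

s = -7

Set the numerator to zero: 5s + 35 = 0, i.e. 5·(s + 7) = 0.
So s = -7.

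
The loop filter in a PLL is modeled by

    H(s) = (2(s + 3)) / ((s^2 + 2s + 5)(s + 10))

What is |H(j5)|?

Substitute s = j5: numerator = 6 + j10, denominator = -250.
|H(j5)| = |6 + j10| / |-250| = 11.662 / 250 ≈ 0.04665.

|H(j5)| ≈ 0.04665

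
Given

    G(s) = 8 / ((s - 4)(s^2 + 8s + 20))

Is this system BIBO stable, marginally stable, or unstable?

The poles can be read from the denominator factors: s = 4, -4 + 2j, -4 - 2j.
Since the pole(s) at s = 4 lie in the right half-plane, the system is unstable.

unstable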